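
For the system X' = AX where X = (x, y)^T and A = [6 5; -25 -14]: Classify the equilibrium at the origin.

stable spiral

A = [[6,5],[-25,-14]]; det(A-λI) = λ^2 + 8λ + 41.
λ = -4 ± 5i: negative real part.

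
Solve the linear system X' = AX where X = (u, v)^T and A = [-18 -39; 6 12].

Coefficient matrix A = [[-18, -39], [6, 12]].
Characteristic polynomial det(A - λI) = λ^2 + 6λ + 18 = 0.
Eigenvalues λ = -3 ± 3i (complex conjugate pair).
For λ=-3+3i: an eigenvector is (-2,1) - i(-3,1) = (-2 + 3i, 1 - i).
A real fundamental pair from Re and Im of e^((-3+3i)t)v: X_1 = e^(-3t)(cos(3t)·(-2,1) + sin(3t)·(-3,1)), X_2 = e^(-3t)(sin(3t)·(-2,1) - cos(3t)·(-3,1)).
General solution: K_1X_1 + K_2X_2.

u(t) = -3K_1e^(-3t)sin(3t) - 2K_1e^(-3t)cos(3t) - 2K_2e^(-3t)sin(3t) + 3K_2e^(-3t)cos(3t), v(t) = K_1e^(-3t)sin(3t) + K_1e^(-3t)cos(3t) + K_2e^(-3t)sin(3t) - K_2e^(-3t)cos(3t)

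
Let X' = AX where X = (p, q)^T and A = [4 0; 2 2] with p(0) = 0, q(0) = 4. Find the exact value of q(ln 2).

A = [[4,0],[2,2]]; eigenvalues λ = 2, 4.
Eigenvectors: (0,-1) for λ=2, (1,1) for λ=4.
From the initial condition, c_1 = -4, c_2 = 0.
q(ln 2) = (-4)(2^2)(-1) + (0)(2^4)(1) = 16.

16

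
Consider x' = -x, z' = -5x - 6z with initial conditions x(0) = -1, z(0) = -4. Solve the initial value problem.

Coefficient matrix A = [[-1, 0], [-5, -6]].
Characteristic polynomial det(A - λI) = λ^2 + 7λ + 6 = 0.
Eigenvalues λ = -1, -6.
For λ=-1: (A-λI) row 2 is [-5, -5], so an eigenvector is (1, -1).
For λ=-6: (A-λI) row 1 is [5, 0], so an eigenvector is (0, 1).
General solution: c_1e^(-t)(1,-1) + c_2e^(-6t)(0,1).
Applying x(0)=-1, z(0)=-4 gives c_1=-1, c_2=-5.

x(t) = -e^(-t), z(t) = e^(-t) - 5e^(-6t)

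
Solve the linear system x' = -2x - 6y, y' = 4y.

Coefficient matrix A = [[-2, -6], [0, 4]].
Characteristic polynomial det(A - λI) = λ^2 - 2λ - 8 = 0.
Eigenvalues λ = -2, 4.
For λ=-2: (A-λI) row 1 is [0, -6], so an eigenvector is (1, 0).
For λ=4: (A-λI) row 1 is [-6, -6], so an eigenvector is (1, -1).
General solution: c_1e^(-2t)(1,0) + c_2e^(4t)(1,-1).

x(t) = c_1e^(-2t) + c_2e^(4t), y(t) = -c_2e^(4t)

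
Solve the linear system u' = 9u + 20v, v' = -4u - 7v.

u(t) = -C_1e^(t)sin(4t) + 2C_1e^(t)cos(4t) + 2C_2e^(t)sin(4t) + C_2e^(t)cos(4t), v(t) = -C_1e^(t)cos(4t) - C_2e^(t)sin(4t)

Coefficient matrix A = [[9, 20], [-4, -7]].
Characteristic polynomial det(A - λI) = λ^2 - 2λ + 17 = 0.
Eigenvalues λ = 1 ± 4i (complex conjugate pair).
For λ=1+4i: an eigenvector is (2,-1) - i(-1,0) = (2 + i, -1).
A real fundamental pair from Re and Im of e^((1+4i)t)v: X_1 = e^(t)(cos(4t)·(2,-1) + sin(4t)·(-1,0)), X_2 = e^(t)(sin(4t)·(2,-1) - cos(4t)·(-1,0)).
General solution: C_1X_1 + C_2X_2.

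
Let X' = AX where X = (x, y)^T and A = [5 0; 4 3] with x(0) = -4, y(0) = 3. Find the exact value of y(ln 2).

-168

A = [[5,0],[4,3]]; eigenvalues λ = 3, 5.
Eigenvectors: (0,-1) for λ=3, (1,2) for λ=5.
From the initial condition, c_1 = -11, c_2 = -4.
y(ln 2) = (-11)(2^3)(-1) + (-4)(2^5)(2) = -168.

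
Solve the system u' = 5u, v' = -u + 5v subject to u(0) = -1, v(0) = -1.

Coefficient matrix A = [[5, 0], [-1, 5]].
Characteristic polynomial det(A - λI) = λ^2 - 10λ + 25 = 0.
Single eigenvalue λ = 5 with algebraic multiplicity 2.
Eigenvector v = (0,-1); generalized eigenvector w with (A-λI)w=v is (1,-2).
General solution: e^(5t)[c_1·v + c_2·(t·v + w)].
Applying u(0)=-1, v(0)=-1 gives c_1=3, c_2=-1.

u(t) = -e^(5t), v(t) = te^(5t) - e^(5t)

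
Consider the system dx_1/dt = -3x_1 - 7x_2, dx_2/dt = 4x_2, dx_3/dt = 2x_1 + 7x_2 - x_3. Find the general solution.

x_1(t) = -c_2e^(4t) - c_3e^(-3t), x_2(t) = c_2e^(4t), x_3(t) = c_1e^(-t) + c_2e^(4t) + c_3e^(-3t)

Coefficient matrix A = [[-3, -7, 0], [0, 4, 0], [2, 7, -1]].
det(A - λI) = 0 gives eigenvalues λ = -1, 4, -3.
For λ=-1: eigenvector (0,0,1).
For λ=4: eigenvector (-1,1,1).
For λ=-3: eigenvector (-1,0,1).
General solution: c_1e^(-t)(0,0,1) + c_2e^(4t)(-1,1,1) + c_3e^(-3t)(-1,0,1).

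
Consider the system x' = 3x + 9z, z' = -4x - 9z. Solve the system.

x(t) = -3K_1e^(-3t) - 3K_2te^(-3t) - 2K_2e^(-3t), z(t) = 2K_1e^(-3t) + 2K_2te^(-3t) + K_2e^(-3t)

Coefficient matrix A = [[3, 9], [-4, -9]].
Characteristic polynomial det(A - λI) = λ^2 + 6λ + 9 = 0.
Single eigenvalue λ = -3 with algebraic multiplicity 2.
Eigenvector v = (-3,2); generalized eigenvector w with (A-λI)w=v is (-2,1).
General solution: e^(-3t)[K_1·v + K_2·(t·v + w)].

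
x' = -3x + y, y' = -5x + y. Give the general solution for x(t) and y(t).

Coefficient matrix A = [[-3, 1], [-5, 1]].
Characteristic polynomial det(A - λI) = λ^2 + 2λ + 2 = 0.
Eigenvalues λ = -1 ± i (complex conjugate pair).
For λ=-1+i: an eigenvector is (0,1) - i(1,2) = (0 - i, 1 - 2i).
A real fundamental pair from Re and Im of e^((-1+i)t)v: X_1 = e^(-t)(cos(t)·(0,1) + sin(t)·(1,2)), X_2 = e^(-t)(sin(t)·(0,1) - cos(t)·(1,2)).
General solution: K_1X_1 + K_2X_2.

x(t) = K_1e^(-t)sin(t) - K_2e^(-t)cos(t), y(t) = 2K_1e^(-t)sin(t) + K_1e^(-t)cos(t) + K_2e^(-t)sin(t) - 2K_2e^(-t)cos(t)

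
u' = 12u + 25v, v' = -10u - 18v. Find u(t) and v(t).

u(t) = c_1e^(-3t)sin(5t) + 2c_1e^(-3t)cos(5t) + 2c_2e^(-3t)sin(5t) - c_2e^(-3t)cos(5t), v(t) = -c_1e^(-3t)sin(5t) - c_1e^(-3t)cos(5t) - c_2e^(-3t)sin(5t) + c_2e^(-3t)cos(5t)

Coefficient matrix A = [[12, 25], [-10, -18]].
Characteristic polynomial det(A - λI) = λ^2 + 6λ + 34 = 0.
Eigenvalues λ = -3 ± 5i (complex conjugate pair).
For λ=-3+5i: an eigenvector is (2,-1) - i(1,-1) = (2 - i, -1 + i).
A real fundamental pair from Re and Im of e^((-3+5i)t)v: X_1 = e^(-3t)(cos(5t)·(2,-1) + sin(5t)·(1,-1)), X_2 = e^(-3t)(sin(5t)·(2,-1) - cos(5t)·(1,-1)).
General solution: c_1X_1 + c_2X_2.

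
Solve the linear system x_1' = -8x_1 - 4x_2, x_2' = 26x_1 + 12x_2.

Coefficient matrix A = [[-8, -4], [26, 12]].
Characteristic polynomial det(A - λI) = λ^2 - 4λ + 8 = 0.
Eigenvalues λ = 2 ± 2i (complex conjugate pair).
For λ=2+2i: an eigenvector is (1,-2) - i(-1,3) = (1 + i, -2 - 3i).
A real fundamental pair from Re and Im of e^((2+2i)t)v: X_1 = e^(2t)(cos(2t)·(1,-2) + sin(2t)·(-1,3)), X_2 = e^(2t)(sin(2t)·(1,-2) - cos(2t)·(-1,3)).
General solution: C_1X_1 + C_2X_2.

x_1(t) = -C_1e^(2t)sin(2t) + C_1e^(2t)cos(2t) + C_2e^(2t)sin(2t) + C_2e^(2t)cos(2t), x_2(t) = 3C_1e^(2t)sin(2t) - 2C_1e^(2t)cos(2t) - 2C_2e^(2t)sin(2t) - 3C_2e^(2t)cos(2t)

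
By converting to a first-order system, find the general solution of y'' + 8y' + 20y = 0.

Let x_1 = y, x_2 = y'. Then x_1' = x_2 and x_2' = -20x_1 - 8x_2.
A = [[0,1],[-20,-8]]; det(A-λI) = λ^2 + 8λ + 20.
Eigenvalues λ = -4 ± 2i.

y(t) = C_1e^(-4t)cos(2t) + C_2e^(-4t)sin(2t)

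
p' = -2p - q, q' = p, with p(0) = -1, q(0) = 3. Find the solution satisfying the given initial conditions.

Coefficient matrix A = [[-2, -1], [1, 0]].
Characteristic polynomial det(A - λI) = λ^2 + 2λ + 1 = 0.
Single eigenvalue λ = -1 with algebraic multiplicity 2.
Eigenvector v = (-1,1); generalized eigenvector w with (A-λI)w=v is (3,-2).
General solution: e^(-t)[C_1·v + C_2·(t·v + w)].
Applying p(0)=-1, q(0)=3 gives C_1=7, C_2=2.

p(t) = -2te^(-t) - e^(-t), q(t) = 2te^(-t) + 3e^(-t)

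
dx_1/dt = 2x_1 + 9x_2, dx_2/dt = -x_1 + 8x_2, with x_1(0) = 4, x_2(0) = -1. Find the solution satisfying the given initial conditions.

Coefficient matrix A = [[2, 9], [-1, 8]].
Characteristic polynomial det(A - λI) = λ^2 - 10λ + 25 = 0.
Single eigenvalue λ = 5 with algebraic multiplicity 2.
Eigenvector v = (3,1); generalized eigenvector w with (A-λI)w=v is (-1,0).
General solution: e^(5t)[c_1·v + c_2·(t·v + w)].
Applying x_1(0)=4, x_2(0)=-1 gives c_1=-1, c_2=-7.

x_1(t) = -21te^(5t) + 4e^(5t), x_2(t) = -7te^(5t) - e^(5t)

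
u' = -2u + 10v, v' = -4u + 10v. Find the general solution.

u(t) = c_1e^(4t)sin(2t) - 2c_1e^(4t)cos(2t) - 2c_2e^(4t)sin(2t) - c_2e^(4t)cos(2t), v(t) = c_1e^(4t)sin(2t) - c_1e^(4t)cos(2t) - c_2e^(4t)sin(2t) - c_2e^(4t)cos(2t)

Coefficient matrix A = [[-2, 10], [-4, 10]].
Characteristic polynomial det(A - λI) = λ^2 - 8λ + 20 = 0.
Eigenvalues λ = 4 ± 2i (complex conjugate pair).
For λ=4+2i: an eigenvector is (-2,-1) - i(1,1) = (-2 - i, -1 - i).
A real fundamental pair from Re and Im of e^((4+2i)t)v: X_1 = e^(4t)(cos(2t)·(-2,-1) + sin(2t)·(1,1)), X_2 = e^(4t)(sin(2t)·(-2,-1) - cos(2t)·(1,1)).
General solution: c_1X_1 + c_2X_2.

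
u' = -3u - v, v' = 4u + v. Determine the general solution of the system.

Coefficient matrix A = [[-3, -1], [4, 1]].
Characteristic polynomial det(A - λI) = λ^2 + 2λ + 1 = 0.
Single eigenvalue λ = -1 with algebraic multiplicity 2.
Eigenvector v = (1,-2); generalized eigenvector w with (A-λI)w=v is (-1,1).
General solution: e^(-t)[c_1·v + c_2·(t·v + w)].

u(t) = c_1e^(-t) + c_2te^(-t) - c_2e^(-t), v(t) = -2c_1e^(-t) - 2c_2te^(-t) + c_2e^(-t)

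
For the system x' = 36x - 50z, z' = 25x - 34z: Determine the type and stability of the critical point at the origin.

A = [[36,-50],[25,-34]]; det(A-λI) = λ^2 - 2λ + 26.
λ = 1 ± 5i: positive real part.

unstable spiral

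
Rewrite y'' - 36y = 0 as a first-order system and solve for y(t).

y(t) = K_1e^(-6t) + K_2e^(6t)

Let x_1 = y, x_2 = y'. Then x_1' = x_2 and x_2' = 36x_1.
A = [[0,1],[36,0]]; det(A-λI) = λ^2 - 36.
Eigenvalues λ = -6, 6 with eigenvectors (1,-6), (1,6).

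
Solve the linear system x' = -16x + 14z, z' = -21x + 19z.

x(t) = K_1e^(-2t) - 2K_2e^(5t), z(t) = K_1e^(-2t) - 3K_2e^(5t)

Coefficient matrix A = [[-16, 14], [-21, 19]].
Characteristic polynomial det(A - λI) = λ^2 - 3λ - 10 = 0.
Eigenvalues λ = -2, 5.
For λ=-2: (A-λI) row 1 is [-14, 14], so an eigenvector is (1, 1).
For λ=5: (A-λI) row 1 is [-21, 14], so an eigenvector is (-2, -3).
General solution: K_1e^(-2t)(1,1) + K_2e^(5t)(-2,-3).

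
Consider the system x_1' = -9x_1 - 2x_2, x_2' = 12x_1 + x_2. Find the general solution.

Coefficient matrix A = [[-9, -2], [12, 1]].
Characteristic polynomial det(A - λI) = λ^2 + 8λ + 15 = 0.
Eigenvalues λ = -5, -3.
For λ=-5: (A-λI) row 1 is [-4, -2], so an eigenvector is (-1, 2).
For λ=-3: (A-λI) row 1 is [-6, -2], so an eigenvector is (1, -3).
General solution: K_1e^(-5t)(-1,2) + K_2e^(-3t)(1,-3).

x_1(t) = -K_1e^(-5t) + K_2e^(-3t), x_2(t) = 2K_1e^(-5t) - 3K_2e^(-3t)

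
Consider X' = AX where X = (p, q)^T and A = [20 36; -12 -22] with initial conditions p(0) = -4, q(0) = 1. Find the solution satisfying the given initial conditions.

p(t) = -10e^(2t) + 6e^(-4t), q(t) = 5e^(2t) - 4e^(-4t)

Coefficient matrix A = [[20, 36], [-12, -22]].
Characteristic polynomial det(A - λI) = λ^2 + 2λ - 8 = 0.
Eigenvalues λ = 2, -4.
For λ=2: (A-λI) row 1 is [18, 36], so an eigenvector is (2, -1).
For λ=-4: (A-λI) row 1 is [24, 36], so an eigenvector is (-3, 2).
General solution: K_1e^(2t)(2,-1) + K_2e^(-4t)(-3,2).
Applying p(0)=-4, q(0)=1 gives K_1=-5, K_2=-2.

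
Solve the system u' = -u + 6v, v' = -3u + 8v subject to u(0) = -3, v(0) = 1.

Coefficient matrix A = [[-1, 6], [-3, 8]].
Characteristic polynomial det(A - λI) = λ^2 - 7λ + 10 = 0.
Eigenvalues λ = 5, 2.
For λ=5: (A-λI) row 1 is [-6, 6], so an eigenvector is (-1, -1).
For λ=2: (A-λI) row 1 is [-3, 6], so an eigenvector is (2, 1).
General solution: C_1e^(5t)(-1,-1) + C_2e^(2t)(2,1).
Applying u(0)=-3, v(0)=1 gives C_1=-5, C_2=-4.

u(t) = 5e^(5t) - 8e^(2t), v(t) = 5e^(5t) - 4e^(2t)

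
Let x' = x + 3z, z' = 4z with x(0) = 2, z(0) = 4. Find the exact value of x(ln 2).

60

A = [[1,3],[0,4]]; eigenvalues λ = 1, 4.
Eigenvectors: (-1,0) for λ=1, (1,1) for λ=4.
From the initial condition, c_1 = 2, c_2 = 4.
x(ln 2) = (2)(2^1)(-1) + (4)(2^4)(1) = 60.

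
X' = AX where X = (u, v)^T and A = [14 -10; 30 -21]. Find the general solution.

Coefficient matrix A = [[14, -10], [30, -21]].
Characteristic polynomial det(A - λI) = λ^2 + 7λ + 6 = 0.
Eigenvalues λ = -1, -6.
For λ=-1: (A-λI) row 1 is [15, -10], so an eigenvector is (2, 3).
For λ=-6: (A-λI) row 1 is [20, -10], so an eigenvector is (-1, -2).
General solution: c_1e^(-t)(2,3) + c_2e^(-6t)(-1,-2).

u(t) = 2c_1e^(-t) - c_2e^(-6t), v(t) = 3c_1e^(-t) - 2c_2e^(-6t)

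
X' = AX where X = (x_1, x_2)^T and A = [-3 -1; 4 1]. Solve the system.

x_1(t) = -C_1e^(-t) - C_2te^(-t), x_2(t) = 2C_1e^(-t) + 2C_2te^(-t) + C_2e^(-t)

Coefficient matrix A = [[-3, -1], [4, 1]].
Characteristic polynomial det(A - λI) = λ^2 + 2λ + 1 = 0.
Single eigenvalue λ = -1 with algebraic multiplicity 2.
Eigenvector v = (-1,2); generalized eigenvector w with (A-λI)w=v is (0,1).
General solution: e^(-t)[C_1·v + C_2·(t·v + w)].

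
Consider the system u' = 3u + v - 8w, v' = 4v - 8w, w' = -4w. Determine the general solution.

Coefficient matrix A = [[3, 1, -8], [0, 4, -8], [0, 0, -4]].
det(A - λI) = 0 gives eigenvalues λ = 3, 4, -4.
For λ=3: eigenvector (1,0,0).
For λ=4: eigenvector (1,1,0).
For λ=-4: eigenvector (1,1,1).
General solution: C_1e^(3t)(1,0,0) + C_2e^(4t)(1,1,0) + C_3e^(-4t)(1,1,1).

u(t) = C_1e^(3t) + C_2e^(4t) + C_3e^(-4t), v(t) = C_2e^(4t) + C_3e^(-4t), w(t) = C_3e^(-4t)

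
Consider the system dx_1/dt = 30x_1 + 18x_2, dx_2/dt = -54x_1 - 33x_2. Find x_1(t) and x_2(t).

Coefficient matrix A = [[30, 18], [-54, -33]].
Characteristic polynomial det(A - λI) = λ^2 + 3λ - 18 = 0.
Eigenvalues λ = 3, -6.
For λ=3: (A-λI) row 1 is [27, 18], so an eigenvector is (-2, 3).
For λ=-6: (A-λI) row 1 is [36, 18], so an eigenvector is (1, -2).
General solution: c_1e^(3t)(-2,3) + c_2e^(-6t)(1,-2).

x_1(t) = -2c_1e^(3t) + c_2e^(-6t), x_2(t) = 3c_1e^(3t) - 2c_2e^(-6t)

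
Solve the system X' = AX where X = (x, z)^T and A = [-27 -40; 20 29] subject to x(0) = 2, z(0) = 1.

x(t) = -24e^(t)sin(4t) + 2e^(t)cos(4t), z(t) = 17e^(t)sin(4t) + e^(t)cos(4t)

Coefficient matrix A = [[-27, -40], [20, 29]].
Characteristic polynomial det(A - λI) = λ^2 - 2λ + 17 = 0.
Eigenvalues λ = 1 ± 4i (complex conjugate pair).
For λ=1+4i: an eigenvector is (1,-1) - i(3,-2) = (1 - 3i, -1 + 2i).
A real fundamental pair from Re and Im of e^((1+4i)t)v: X_1 = e^(t)(cos(4t)·(1,-1) + sin(4t)·(3,-2)), X_2 = e^(t)(sin(4t)·(1,-1) - cos(4t)·(3,-2)).
General solution: C_1X_1 + C_2X_2.
Applying x(0)=2, z(0)=1 gives C_1=-7, C_2=-3.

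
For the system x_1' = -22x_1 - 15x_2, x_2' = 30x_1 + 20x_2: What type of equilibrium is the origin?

stable spiral

A = [[-22,-15],[30,20]]; det(A-λI) = λ^2 + 2λ + 10.
λ = -1 ± 3i: negative real part.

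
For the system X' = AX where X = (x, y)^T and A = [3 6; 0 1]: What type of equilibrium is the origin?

A = [[3,6],[0,1]]; det(A-λI) = λ^2 - 4λ + 3.
λ = 1, 3: both positive.

unstable node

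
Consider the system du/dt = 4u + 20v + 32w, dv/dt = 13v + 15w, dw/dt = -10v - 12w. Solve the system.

u(t) = K_1e^(4t) + 2K_2e^(-2t) + 4K_3e^(3t), v(t) = K_2e^(-2t) + 3K_3e^(3t), w(t) = -K_2e^(-2t) - 2K_3e^(3t)

Coefficient matrix A = [[4, 20, 32], [0, 13, 15], [0, -10, -12]].
det(A - λI) = 0 gives eigenvalues λ = 4, -2, 3.
For λ=4: eigenvector (1,0,0).
For λ=-2: eigenvector (2,1,-1).
For λ=3: eigenvector (4,3,-2).
General solution: K_1e^(4t)(1,0,0) + K_2e^(-2t)(2,1,-1) + K_3e^(3t)(4,3,-2).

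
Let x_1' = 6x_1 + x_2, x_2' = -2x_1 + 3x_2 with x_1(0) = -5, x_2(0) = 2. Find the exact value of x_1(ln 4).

-7424

A = [[6,1],[-2,3]]; eigenvalues λ = 4, 5.
Eigenvectors: (1,-2) for λ=4, (1,-1) for λ=5.
From the initial condition, c_1 = 3, c_2 = -8.
x_1(ln 4) = (3)(4^4)(1) + (-8)(4^5)(1) = -7424.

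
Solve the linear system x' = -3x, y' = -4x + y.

Coefficient matrix A = [[-3, 0], [-4, 1]].
Characteristic polynomial det(A - λI) = λ^2 + 2λ - 3 = 0.
Eigenvalues λ = -3, 1.
For λ=-3: (A-λI) row 2 is [-4, 4], so an eigenvector is (1, 1).
For λ=1: (A-λI) row 1 is [-4, 0], so an eigenvector is (0, -1).
General solution: C_1e^(-3t)(1,1) + C_2e^(t)(0,-1).

x(t) = C_1e^(-3t), y(t) = C_1e^(-3t) - C_2e^(t)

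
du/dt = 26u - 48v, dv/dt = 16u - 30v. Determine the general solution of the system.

u(t) = 2K_1e^(2t) + 3K_2e^(-6t), v(t) = K_1e^(2t) + 2K_2e^(-6t)

Coefficient matrix A = [[26, -48], [16, -30]].
Characteristic polynomial det(A - λI) = λ^2 + 4λ - 12 = 0.
Eigenvalues λ = 2, -6.
For λ=2: (A-λI) row 1 is [24, -48], so an eigenvector is (2, 1).
For λ=-6: (A-λI) row 1 is [32, -48], so an eigenvector is (3, 2).
General solution: K_1e^(2t)(2,1) + K_2e^(-6t)(3,2).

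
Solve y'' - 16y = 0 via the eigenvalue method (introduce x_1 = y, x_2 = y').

y(t) = c_1e^(4t) + c_2e^(-4t)

Let x_1 = y, x_2 = y'. Then x_1' = x_2 and x_2' = 16x_1.
A = [[0,1],[16,0]]; det(A-λI) = λ^2 - 16.
Eigenvalues λ = 4, -4 with eigenvectors (1,4), (1,-4).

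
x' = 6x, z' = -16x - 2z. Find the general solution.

Coefficient matrix A = [[6, 0], [-16, -2]].
Characteristic polynomial det(A - λI) = λ^2 - 4λ - 12 = 0.
Eigenvalues λ = 6, -2.
For λ=6: (A-λI) row 2 is [-16, -8], so an eigenvector is (-1, 2).
For λ=-2: (A-λI) row 1 is [8, 0], so an eigenvector is (0, -1).
General solution: c_1e^(6t)(-1,2) + c_2e^(-2t)(0,-1).

x(t) = -c_1e^(6t), z(t) = 2c_1e^(6t) - c_2e^(-2t)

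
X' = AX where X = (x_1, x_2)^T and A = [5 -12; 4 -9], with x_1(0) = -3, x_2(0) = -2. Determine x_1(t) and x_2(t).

Coefficient matrix A = [[5, -12], [4, -9]].
Characteristic polynomial det(A - λI) = λ^2 + 4λ + 3 = 0.
Eigenvalues λ = -3, -1.
For λ=-3: (A-λI) row 1 is [8, -12], so an eigenvector is (3, 2).
For λ=-1: (A-λI) row 1 is [6, -12], so an eigenvector is (2, 1).
General solution: K_1e^(-3t)(3,2) + K_2e^(-t)(2,1).
Applying x_1(0)=-3, x_2(0)=-2 gives K_1=-1, K_2=0.

x_1(t) = -3e^(-3t), x_2(t) = -2e^(-3t)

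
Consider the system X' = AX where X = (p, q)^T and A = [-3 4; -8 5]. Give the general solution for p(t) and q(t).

Coefficient matrix A = [[-3, 4], [-8, 5]].
Characteristic polynomial det(A - λI) = λ^2 - 2λ + 17 = 0.
Eigenvalues λ = 1 ± 4i (complex conjugate pair).
For λ=1+4i: an eigenvector is (1,1) - i(0,-1) = (1, 1 + i).
A real fundamental pair from Re and Im of e^((1+4i)t)v: X_1 = e^(t)(cos(4t)·(1,1) + sin(4t)·(0,-1)), X_2 = e^(t)(sin(4t)·(1,1) - cos(4t)·(0,-1)).
General solution: c_1X_1 + c_2X_2.

p(t) = c_1e^(t)cos(4t) + c_2e^(t)sin(4t), q(t) = -c_1e^(t)sin(4t) + c_1e^(t)cos(4t) + c_2e^(t)sin(4t) + c_2e^(t)cos(4t)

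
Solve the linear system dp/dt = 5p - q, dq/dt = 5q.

Coefficient matrix A = [[5, -1], [0, 5]].
Characteristic polynomial det(A - λI) = λ^2 - 10λ + 25 = 0.
Single eigenvalue λ = 5 with algebraic multiplicity 2.
Eigenvector v = (1,0); generalized eigenvector w with (A-λI)w=v is (-2,-1).
General solution: e^(5t)[K_1·v + K_2·(t·v + w)].

p(t) = K_1e^(5t) + K_2te^(5t) - 2K_2e^(5t), q(t) = -K_2e^(5t)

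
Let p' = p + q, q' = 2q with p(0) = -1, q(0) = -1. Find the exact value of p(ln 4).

A = [[1,1],[0,2]]; eigenvalues λ = 2, 1.
Eigenvectors: (-1,-1) for λ=2, (1,0) for λ=1.
From the initial condition, c_1 = 1, c_2 = 0.
p(ln 4) = (1)(4^2)(-1) + (0)(4^1)(1) = -16.

-16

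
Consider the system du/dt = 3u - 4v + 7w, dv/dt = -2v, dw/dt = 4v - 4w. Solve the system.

Coefficient matrix A = [[3, -4, 7], [0, -2, 0], [0, 4, -4]].
det(A - λI) = 0 gives eigenvalues λ = -2, -4, 3.
For λ=-2: eigenvector (-2,1,2).
For λ=-4: eigenvector (1,0,-1).
For λ=3: eigenvector (1,0,0).
General solution: C_1e^(-2t)(-2,1,2) + C_2e^(-4t)(1,0,-1) + C_3e^(3t)(1,0,0).

u(t) = -2C_1e^(-2t) + C_2e^(-4t) + C_3e^(3t), v(t) = C_1e^(-2t), w(t) = 2C_1e^(-2t) - C_2e^(-4t)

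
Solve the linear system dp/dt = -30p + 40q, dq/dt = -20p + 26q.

p(t) = -c_1e^(-2t)sin(4t) + 3c_1e^(-2t)cos(4t) + 3c_2e^(-2t)sin(4t) + c_2e^(-2t)cos(4t), q(t) = -c_1e^(-2t)sin(4t) + 2c_1e^(-2t)cos(4t) + 2c_2e^(-2t)sin(4t) + c_2e^(-2t)cos(4t)

Coefficient matrix A = [[-30, 40], [-20, 26]].
Characteristic polynomial det(A - λI) = λ^2 + 4λ + 20 = 0.
Eigenvalues λ = -2 ± 4i (complex conjugate pair).
For λ=-2+4i: an eigenvector is (3,2) - i(-1,-1) = (3 + i, 2 + i).
A real fundamental pair from Re and Im of e^((-2+4i)t)v: X_1 = e^(-2t)(cos(4t)·(3,2) + sin(4t)·(-1,-1)), X_2 = e^(-2t)(sin(4t)·(3,2) - cos(4t)·(-1,-1)).
General solution: c_1X_1 + c_2X_2.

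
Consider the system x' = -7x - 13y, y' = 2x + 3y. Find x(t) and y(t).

x(t) = 3c_1e^(-2t)sin(t) + 2c_1e^(-2t)cos(t) + 2c_2e^(-2t)sin(t) - 3c_2e^(-2t)cos(t), y(t) = -c_1e^(-2t)sin(t) - c_1e^(-2t)cos(t) - c_2e^(-2t)sin(t) + c_2e^(-2t)cos(t)

Coefficient matrix A = [[-7, -13], [2, 3]].
Characteristic polynomial det(A - λI) = λ^2 + 4λ + 5 = 0.
Eigenvalues λ = -2 ± i (complex conjugate pair).
For λ=-2+i: an eigenvector is (2,-1) - i(3,-1) = (2 - 3i, -1 + i).
A real fundamental pair from Re and Im of e^((-2+i)t)v: X_1 = e^(-2t)(cos(t)·(2,-1) + sin(t)·(3,-1)), X_2 = e^(-2t)(sin(t)·(2,-1) - cos(t)·(3,-1)).
General solution: c_1X_1 + c_2X_2.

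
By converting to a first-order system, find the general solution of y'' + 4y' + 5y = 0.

y(t) = C_1e^(-2t)cos(t) + C_2e^(-2t)sin(t)

Let x_1 = y, x_2 = y'. Then x_1' = x_2 and x_2' = -5x_1 - 4x_2.
A = [[0,1],[-5,-4]]; det(A-λI) = λ^2 + 4λ + 5.
Eigenvalues λ = -2 ± i.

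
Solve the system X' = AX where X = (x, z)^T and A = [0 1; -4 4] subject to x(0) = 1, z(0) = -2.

x(t) = -4te^(2t) + e^(2t), z(t) = -8te^(2t) - 2e^(2t)

Coefficient matrix A = [[0, 1], [-4, 4]].
Characteristic polynomial det(A - λI) = λ^2 - 4λ + 4 = 0.
Single eigenvalue λ = 2 with algebraic multiplicity 2.
Eigenvector v = (1,2); generalized eigenvector w with (A-λI)w=v is (-1,-1).
General solution: e^(2t)[C_1·v + C_2·(t·v + w)].
Applying x(0)=1, z(0)=-2 gives C_1=-3, C_2=-4.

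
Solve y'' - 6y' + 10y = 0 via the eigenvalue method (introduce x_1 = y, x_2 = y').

y(t) = C_1e^(3t)cos(t) + C_2e^(3t)sin(t)

Let x_1 = y, x_2 = y'. Then x_1' = x_2 and x_2' = -10x_1 + 6x_2.
A = [[0,1],[-10,6]]; det(A-λI) = λ^2 - 6λ + 10.
Eigenvalues λ = 3 ± i.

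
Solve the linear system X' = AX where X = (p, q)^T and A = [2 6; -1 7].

Coefficient matrix A = [[2, 6], [-1, 7]].
Characteristic polynomial det(A - λI) = λ^2 - 9λ + 20 = 0.
Eigenvalues λ = 4, 5.
For λ=4: (A-λI) row 1 is [-2, 6], so an eigenvector is (-3, -1).
For λ=5: (A-λI) row 1 is [-3, 6], so an eigenvector is (-2, -1).
General solution: K_1e^(4t)(-3,-1) + K_2e^(5t)(-2,-1).

p(t) = -3K_1e^(4t) - 2K_2e^(5t), q(t) = -K_1e^(4t) - K_2e^(5t)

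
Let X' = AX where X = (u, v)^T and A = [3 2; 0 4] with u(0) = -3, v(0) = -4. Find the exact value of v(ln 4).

-1024

A = [[3,2],[0,4]]; eigenvalues λ = 4, 3.
Eigenvectors: (2,1) for λ=4, (-1,0) for λ=3.
From the initial condition, c_1 = -4, c_2 = -5.
v(ln 4) = (-4)(4^4)(1) + (-5)(4^3)(0) = -1024.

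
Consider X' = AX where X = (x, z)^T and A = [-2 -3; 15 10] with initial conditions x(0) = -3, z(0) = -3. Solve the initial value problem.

x(t) = 9e^(4t)sin(3t) - 3e^(4t)cos(3t), z(t) = -21e^(4t)sin(3t) - 3e^(4t)cos(3t)

Coefficient matrix A = [[-2, -3], [15, 10]].
Characteristic polynomial det(A - λI) = λ^2 - 8λ + 25 = 0.
Eigenvalues λ = 4 ± 3i (complex conjugate pair).
For λ=4+3i: an eigenvector is (1,-2) - i(0,1) = (1, -2 - i).
A real fundamental pair from Re and Im of e^((4+3i)t)v: X_1 = e^(4t)(cos(3t)·(1,-2) + sin(3t)·(0,1)), X_2 = e^(4t)(sin(3t)·(1,-2) - cos(3t)·(0,1)).
General solution: K_1X_1 + K_2X_2.
Applying x(0)=-3, z(0)=-3 gives K_1=-3, K_2=9.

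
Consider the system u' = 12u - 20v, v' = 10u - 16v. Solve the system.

u(t) = K_1e^(-2t)sin(2t) + 3K_1e^(-2t)cos(2t) + 3K_2e^(-2t)sin(2t) - K_2e^(-2t)cos(2t), v(t) = K_1e^(-2t)sin(2t) + 2K_1e^(-2t)cos(2t) + 2K_2e^(-2t)sin(2t) - K_2e^(-2t)cos(2t)

Coefficient matrix A = [[12, -20], [10, -16]].
Characteristic polynomial det(A - λI) = λ^2 + 4λ + 8 = 0.
Eigenvalues λ = -2 ± 2i (complex conjugate pair).
For λ=-2+2i: an eigenvector is (3,2) - i(1,1) = (3 - i, 2 - i).
A real fundamental pair from Re and Im of e^((-2+2i)t)v: X_1 = e^(-2t)(cos(2t)·(3,2) + sin(2t)·(1,1)), X_2 = e^(-2t)(sin(2t)·(3,2) - cos(2t)·(1,1)).
General solution: K_1X_1 + K_2X_2.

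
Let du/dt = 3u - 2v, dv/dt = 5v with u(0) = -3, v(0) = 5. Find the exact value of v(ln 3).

A = [[3,-2],[0,5]]; eigenvalues λ = 5, 3.
Eigenvectors: (1,-1) for λ=5, (-1,0) for λ=3.
From the initial condition, c_1 = -5, c_2 = -2.
v(ln 3) = (-5)(3^5)(-1) + (-2)(3^3)(0) = 1215.

1215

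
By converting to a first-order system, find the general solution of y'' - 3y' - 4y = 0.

y(t) = K_1e^(-t) + K_2e^(4t)

Let x_1 = y, x_2 = y'. Then x_1' = x_2 and x_2' = 4x_1 + 3x_2.
A = [[0,1],[4,3]]; det(A-λI) = λ^2 - 3λ - 4.
Eigenvalues λ = -1, 4 with eigenvectors (1,-1), (1,4).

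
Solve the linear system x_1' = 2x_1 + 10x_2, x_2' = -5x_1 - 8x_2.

x_1(t) = c_1e^(-3t)sin(5t) + c_1e^(-3t)cos(5t) + c_2e^(-3t)sin(5t) - c_2e^(-3t)cos(5t), x_2(t) = -c_1e^(-3t)sin(5t) + c_2e^(-3t)cos(5t)

Coefficient matrix A = [[2, 10], [-5, -8]].
Characteristic polynomial det(A - λI) = λ^2 + 6λ + 34 = 0.
Eigenvalues λ = -3 ± 5i (complex conjugate pair).
For λ=-3+5i: an eigenvector is (1,0) - i(1,-1) = (1 - i, 0 + i).
A real fundamental pair from Re and Im of e^((-3+5i)t)v: X_1 = e^(-3t)(cos(5t)·(1,0) + sin(5t)·(1,-1)), X_2 = e^(-3t)(sin(5t)·(1,0) - cos(5t)·(1,-1)).
General solution: c_1X_1 + c_2X_2.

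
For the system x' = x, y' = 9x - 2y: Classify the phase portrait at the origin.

saddle

A = [[1,0],[9,-2]]; det(A-λI) = λ^2 + λ - 2.
λ = -2, 1: opposite signs.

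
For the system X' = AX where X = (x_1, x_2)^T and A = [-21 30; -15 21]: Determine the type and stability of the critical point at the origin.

A = [[-21,30],[-15,21]]; det(A-λI) = λ^2 + 9.
λ = 0 ± 3i: zero real part.

center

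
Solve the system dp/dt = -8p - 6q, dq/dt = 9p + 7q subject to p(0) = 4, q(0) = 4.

p(t) = -16e^(t) + 20e^(-2t), q(t) = 24e^(t) - 20e^(-2t)

Coefficient matrix A = [[-8, -6], [9, 7]].
Characteristic polynomial det(A - λI) = λ^2 + λ - 2 = 0.
Eigenvalues λ = -2, 1.
For λ=-2: (A-λI) row 1 is [-6, -6], so an eigenvector is (-1, 1).
For λ=1: (A-λI) row 1 is [-9, -6], so an eigenvector is (2, -3).
General solution: K_1e^(-2t)(-1,1) + K_2e^(t)(2,-3).
Applying p(0)=4, q(0)=4 gives K_1=-20, K_2=-8.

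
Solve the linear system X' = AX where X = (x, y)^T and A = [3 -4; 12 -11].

Coefficient matrix A = [[3, -4], [12, -11]].
Characteristic polynomial det(A - λI) = λ^2 + 8λ + 15 = 0.
Eigenvalues λ = -3, -5.
For λ=-3: (A-λI) row 1 is [6, -4], so an eigenvector is (2, 3).
For λ=-5: (A-λI) row 1 is [8, -4], so an eigenvector is (-1, -2).
General solution: c_1e^(-3t)(2,3) + c_2e^(-5t)(-1,-2).

x(t) = 2c_1e^(-3t) - c_2e^(-5t), y(t) = 3c_1e^(-3t) - 2c_2e^(-5t)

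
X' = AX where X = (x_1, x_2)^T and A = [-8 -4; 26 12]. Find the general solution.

x_1(t) = -c_1e^(2t)sin(2t) - c_1e^(2t)cos(2t) - c_2e^(2t)sin(2t) + c_2e^(2t)cos(2t), x_2(t) = 2c_1e^(2t)sin(2t) + 3c_1e^(2t)cos(2t) + 3c_2e^(2t)sin(2t) - 2c_2e^(2t)cos(2t)

Coefficient matrix A = [[-8, -4], [26, 12]].
Characteristic polynomial det(A - λI) = λ^2 - 4λ + 8 = 0.
Eigenvalues λ = 2 ± 2i (complex conjugate pair).
For λ=2+2i: an eigenvector is (-1,3) - i(-1,2) = (-1 + i, 3 - 2i).
A real fundamental pair from Re and Im of e^((2+2i)t)v: X_1 = e^(2t)(cos(2t)·(-1,3) + sin(2t)·(-1,2)), X_2 = e^(2t)(sin(2t)·(-1,3) - cos(2t)·(-1,2)).
General solution: c_1X_1 + c_2X_2.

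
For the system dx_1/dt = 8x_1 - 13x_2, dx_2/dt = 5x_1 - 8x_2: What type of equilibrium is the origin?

center

A = [[8,-13],[5,-8]]; det(A-λI) = λ^2 + 1.
λ = 0 ± i: zero real part.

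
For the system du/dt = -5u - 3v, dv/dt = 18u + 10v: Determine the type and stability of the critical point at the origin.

unstable node

A = [[-5,-3],[18,10]]; det(A-λI) = λ^2 - 5λ + 4.
λ = 4, 1: both positive.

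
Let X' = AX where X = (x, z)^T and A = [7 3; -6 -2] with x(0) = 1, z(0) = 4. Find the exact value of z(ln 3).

A = [[7,3],[-6,-2]]; eigenvalues λ = 4, 1.
Eigenvectors: (-1,1) for λ=4, (-1,2) for λ=1.
From the initial condition, c_1 = -6, c_2 = 5.
z(ln 3) = (-6)(3^4)(1) + (5)(3^1)(2) = -456.

-456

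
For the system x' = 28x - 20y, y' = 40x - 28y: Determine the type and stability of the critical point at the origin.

A = [[28,-20],[40,-28]]; det(A-λI) = λ^2 + 16.
λ = 0 ± 4i: zero real part.

center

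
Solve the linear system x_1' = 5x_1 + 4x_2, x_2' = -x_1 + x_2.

Coefficient matrix A = [[5, 4], [-1, 1]].
Characteristic polynomial det(A - λI) = λ^2 - 6λ + 9 = 0.
Single eigenvalue λ = 3 with algebraic multiplicity 2.
Eigenvector v = (-2,1); generalized eigenvector w with (A-λI)w=v is (-1,0).
General solution: e^(3t)[C_1·v + C_2·(t·v + w)].

x_1(t) = -2C_1e^(3t) - 2C_2te^(3t) - C_2e^(3t), x_2(t) = C_1e^(3t) + C_2te^(3t)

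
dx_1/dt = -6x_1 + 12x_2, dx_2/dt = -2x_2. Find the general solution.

x_1(t) = 3c_1e^(-2t) + c_2e^(-6t), x_2(t) = c_1e^(-2t)

Coefficient matrix A = [[-6, 12], [0, -2]].
Characteristic polynomial det(A - λI) = λ^2 + 8λ + 12 = 0.
Eigenvalues λ = -2, -6.
For λ=-2: (A-λI) row 1 is [-4, 12], so an eigenvector is (3, 1).
For λ=-6: (A-λI) row 1 is [0, 12], so an eigenvector is (1, 0).
General solution: c_1e^(-2t)(3,1) + c_2e^(-6t)(1,0).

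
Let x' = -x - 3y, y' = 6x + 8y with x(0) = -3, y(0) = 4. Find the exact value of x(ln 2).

A = [[-1,-3],[6,8]]; eigenvalues λ = 5, 2.
Eigenvectors: (1,-2) for λ=5, (-1,1) for λ=2.
From the initial condition, c_1 = -1, c_2 = 2.
x(ln 2) = (-1)(2^5)(1) + (2)(2^2)(-1) = -40.

-40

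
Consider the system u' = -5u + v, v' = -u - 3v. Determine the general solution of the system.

Coefficient matrix A = [[-5, 1], [-1, -3]].
Characteristic polynomial det(A - λI) = λ^2 + 8λ + 16 = 0.
Single eigenvalue λ = -4 with algebraic multiplicity 2.
Eigenvector v = (-1,-1); generalized eigenvector w with (A-λI)w=v is (1,0).
General solution: e^(-4t)[K_1·v + K_2·(t·v + w)].

u(t) = -K_1e^(-4t) - K_2te^(-4t) + K_2e^(-4t), v(t) = -K_1e^(-4t) - K_2te^(-4t)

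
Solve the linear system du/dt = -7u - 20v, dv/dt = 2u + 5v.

Coefficient matrix A = [[-7, -20], [2, 5]].
Characteristic polynomial det(A - λI) = λ^2 + 2λ + 5 = 0.
Eigenvalues λ = -1 ± 2i (complex conjugate pair).
For λ=-1+2i: an eigenvector is (1,0) - i(-3,1) = (1 + 3i, 0 - i).
A real fundamental pair from Re and Im of e^((-1+2i)t)v: X_1 = e^(-t)(cos(2t)·(1,0) + sin(2t)·(-3,1)), X_2 = e^(-t)(sin(2t)·(1,0) - cos(2t)·(-3,1)).
General solution: c_1X_1 + c_2X_2.

u(t) = -3c_1e^(-t)sin(2t) + c_1e^(-t)cos(2t) + c_2e^(-t)sin(2t) + 3c_2e^(-t)cos(2t), v(t) = c_1e^(-t)sin(2t) - c_2e^(-t)cos(2t)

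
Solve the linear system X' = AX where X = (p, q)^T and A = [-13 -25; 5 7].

p(t) = c_1e^(-3t)sin(5t) + 2c_1e^(-3t)cos(5t) + 2c_2e^(-3t)sin(5t) - c_2e^(-3t)cos(5t), q(t) = -c_1e^(-3t)cos(5t) - c_2e^(-3t)sin(5t)

Coefficient matrix A = [[-13, -25], [5, 7]].
Characteristic polynomial det(A - λI) = λ^2 + 6λ + 34 = 0.
Eigenvalues λ = -3 ± 5i (complex conjugate pair).
For λ=-3+5i: an eigenvector is (2,-1) - i(1,0) = (2 - i, -1).
A real fundamental pair from Re and Im of e^((-3+5i)t)v: X_1 = e^(-3t)(cos(5t)·(2,-1) + sin(5t)·(1,0)), X_2 = e^(-3t)(sin(5t)·(2,-1) - cos(5t)·(1,0)).
General solution: c_1X_1 + c_2X_2.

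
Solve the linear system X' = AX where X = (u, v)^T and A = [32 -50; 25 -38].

Coefficient matrix A = [[32, -50], [25, -38]].
Characteristic polynomial det(A - λI) = λ^2 + 6λ + 34 = 0.
Eigenvalues λ = -3 ± 5i (complex conjugate pair).
For λ=-3+5i: an eigenvector is (-1,-1) - i(3,2) = (-1 - 3i, -1 - 2i).
A real fundamental pair from Re and Im of e^((-3+5i)t)v: X_1 = e^(-3t)(cos(5t)·(-1,-1) + sin(5t)·(3,2)), X_2 = e^(-3t)(sin(5t)·(-1,-1) - cos(5t)·(3,2)).
General solution: c_1X_1 + c_2X_2.

u(t) = 3c_1e^(-3t)sin(5t) - c_1e^(-3t)cos(5t) - c_2e^(-3t)sin(5t) - 3c_2e^(-3t)cos(5t), v(t) = 2c_1e^(-3t)sin(5t) - c_1e^(-3t)cos(5t) - c_2e^(-3t)sin(5t) - 2c_2e^(-3t)cos(5t)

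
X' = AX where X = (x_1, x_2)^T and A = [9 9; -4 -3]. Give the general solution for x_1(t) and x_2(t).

Coefficient matrix A = [[9, 9], [-4, -3]].
Characteristic polynomial det(A - λI) = λ^2 - 6λ + 9 = 0.
Single eigenvalue λ = 3 with algebraic multiplicity 2.
Eigenvector v = (3,-2); generalized eigenvector w with (A-λI)w=v is (2,-1).
General solution: e^(3t)[K_1·v + K_2·(t·v + w)].

x_1(t) = 3K_1e^(3t) + 3K_2te^(3t) + 2K_2e^(3t), x_2(t) = -2K_1e^(3t) - 2K_2te^(3t) - K_2e^(3t)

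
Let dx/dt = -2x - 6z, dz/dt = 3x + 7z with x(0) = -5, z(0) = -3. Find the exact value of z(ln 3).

A = [[-2,-6],[3,7]]; eigenvalues λ = 4, 1.
Eigenvectors: (-1,1) for λ=4, (2,-1) for λ=1.
From the initial condition, c_1 = -11, c_2 = -8.
z(ln 3) = (-11)(3^4)(1) + (-8)(3^1)(-1) = -867.

-867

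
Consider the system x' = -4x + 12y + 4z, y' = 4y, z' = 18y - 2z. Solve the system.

Coefficient matrix A = [[-4, 12, 4], [0, 4, 0], [0, 18, -2]].
det(A - λI) = 0 gives eigenvalues λ = -4, 4, -2.
For λ=-4: eigenvector (1,0,0).
For λ=4: eigenvector (3,1,3).
For λ=-2: eigenvector (2,0,1).
General solution: c_1e^(-4t)(1,0,0) + c_2e^(4t)(3,1,3) + c_3e^(-2t)(2,0,1).

x(t) = c_1e^(-4t) + 3c_2e^(4t) + 2c_3e^(-2t), y(t) = c_2e^(4t), z(t) = 3c_2e^(4t) + c_3e^(-2t)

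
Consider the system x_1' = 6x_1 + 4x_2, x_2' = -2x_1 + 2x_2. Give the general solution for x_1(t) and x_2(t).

x_1(t) = c_1e^(4t)sin(2t) - c_1e^(4t)cos(2t) - c_2e^(4t)sin(2t) - c_2e^(4t)cos(2t), x_2(t) = c_1e^(4t)cos(2t) + c_2e^(4t)sin(2t)

Coefficient matrix A = [[6, 4], [-2, 2]].
Characteristic polynomial det(A - λI) = λ^2 - 8λ + 20 = 0.
Eigenvalues λ = 4 ± 2i (complex conjugate pair).
For λ=4+2i: an eigenvector is (-1,1) - i(1,0) = (-1 - i, 1).
A real fundamental pair from Re and Im of e^((4+2i)t)v: X_1 = e^(4t)(cos(2t)·(-1,1) + sin(2t)·(1,0)), X_2 = e^(4t)(sin(2t)·(-1,1) - cos(2t)·(1,0)).
General solution: c_1X_1 + c_2X_2.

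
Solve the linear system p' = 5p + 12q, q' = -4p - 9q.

p(t) = -2c_1e^(-t) + 3c_2e^(-3t), q(t) = c_1e^(-t) - 2c_2e^(-3t)

Coefficient matrix A = [[5, 12], [-4, -9]].
Characteristic polynomial det(A - λI) = λ^2 + 4λ + 3 = 0.
Eigenvalues λ = -1, -3.
For λ=-1: (A-λI) row 1 is [6, 12], so an eigenvector is (-2, 1).
For λ=-3: (A-λI) row 1 is [8, 12], so an eigenvector is (3, -2).
General solution: c_1e^(-t)(-2,1) + c_2e^(-3t)(3,-2).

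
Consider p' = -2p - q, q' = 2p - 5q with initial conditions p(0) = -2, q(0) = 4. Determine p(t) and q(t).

Coefficient matrix A = [[-2, -1], [2, -5]].
Characteristic polynomial det(A - λI) = λ^2 + 7λ + 12 = 0.
Eigenvalues λ = -3, -4.
For λ=-3: (A-λI) row 1 is [1, -1], so an eigenvector is (1, 1).
For λ=-4: (A-λI) row 1 is [2, -1], so an eigenvector is (1, 2).
General solution: K_1e^(-3t)(1,1) + K_2e^(-4t)(1,2).
Applying p(0)=-2, q(0)=4 gives K_1=-8, K_2=6.

p(t) = -8e^(-3t) + 6e^(-4t), q(t) = -8e^(-3t) + 12e^(-4t)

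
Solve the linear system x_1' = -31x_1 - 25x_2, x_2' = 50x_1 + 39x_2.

Coefficient matrix A = [[-31, -25], [50, 39]].
Characteristic polynomial det(A - λI) = λ^2 - 8λ + 41 = 0.
Eigenvalues λ = 4 ± 5i (complex conjugate pair).
For λ=4+5i: an eigenvector is (2,-3) - i(1,-1) = (2 - i, -3 + i).
A real fundamental pair from Re and Im of e^((4+5i)t)v: X_1 = e^(4t)(cos(5t)·(2,-3) + sin(5t)·(1,-1)), X_2 = e^(4t)(sin(5t)·(2,-3) - cos(5t)·(1,-1)).
General solution: C_1X_1 + C_2X_2.

x_1(t) = C_1e^(4t)sin(5t) + 2C_1e^(4t)cos(5t) + 2C_2e^(4t)sin(5t) - C_2e^(4t)cos(5t), x_2(t) = -C_1e^(4t)sin(5t) - 3C_1e^(4t)cos(5t) - 3C_2e^(4t)sin(5t) + C_2e^(4t)cos(5t)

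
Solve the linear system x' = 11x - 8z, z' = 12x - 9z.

x(t) = 2C_1e^(-t) - C_2e^(3t), z(t) = 3C_1e^(-t) - C_2e^(3t)

Coefficient matrix A = [[11, -8], [12, -9]].
Characteristic polynomial det(A - λI) = λ^2 - 2λ - 3 = 0.
Eigenvalues λ = -1, 3.
For λ=-1: (A-λI) row 1 is [12, -8], so an eigenvector is (2, 3).
For λ=3: (A-λI) row 1 is [8, -8], so an eigenvector is (-1, -1).
General solution: C_1e^(-t)(2,3) + C_2e^(3t)(-1,-1).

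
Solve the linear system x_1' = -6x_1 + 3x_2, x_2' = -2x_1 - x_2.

x_1(t) = c_1e^(-3t) - 3c_2e^(-4t), x_2(t) = c_1e^(-3t) - 2c_2e^(-4t)

Coefficient matrix A = [[-6, 3], [-2, -1]].
Characteristic polynomial det(A - λI) = λ^2 + 7λ + 12 = 0.
Eigenvalues λ = -3, -4.
For λ=-3: (A-λI) row 1 is [-3, 3], so an eigenvector is (1, 1).
For λ=-4: (A-λI) row 1 is [-2, 3], so an eigenvector is (-3, -2).
General solution: c_1e^(-3t)(1,1) + c_2e^(-4t)(-3,-2).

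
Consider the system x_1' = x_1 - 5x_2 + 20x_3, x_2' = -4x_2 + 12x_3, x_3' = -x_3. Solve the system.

x_1(t) = K_1e^(t) + K_3e^(-4t), x_2(t) = 4K_2e^(-t) + K_3e^(-4t), x_3(t) = K_2e^(-t)

Coefficient matrix A = [[1, -5, 20], [0, -4, 12], [0, 0, -1]].
det(A - λI) = 0 gives eigenvalues λ = 1, -1, -4.
For λ=1: eigenvector (1,0,0).
For λ=-1: eigenvector (0,4,1).
For λ=-4: eigenvector (1,1,0).
General solution: K_1e^(t)(1,0,0) + K_2e^(-t)(0,4,1) + K_3e^(-4t)(1,1,0).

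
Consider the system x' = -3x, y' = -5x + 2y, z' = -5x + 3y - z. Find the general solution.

Coefficient matrix A = [[-3, 0, 0], [-5, 2, 0], [-5, 3, -1]].
det(A - λI) = 0 gives eigenvalues λ = -3, 2, -1.
For λ=-3: eigenvector (1,1,1).
For λ=2: eigenvector (0,1,1).
For λ=-1: eigenvector (0,0,1).
General solution: c_1e^(-3t)(1,1,1) + c_2e^(2t)(0,1,1) + c_3e^(-t)(0,0,1).

x(t) = c_1e^(-3t), y(t) = c_1e^(-3t) + c_2e^(2t), z(t) = c_1e^(-3t) + c_2e^(2t) + c_3e^(-t)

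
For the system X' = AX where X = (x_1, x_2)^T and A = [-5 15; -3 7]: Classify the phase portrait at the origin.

unstable spiral

A = [[-5,15],[-3,7]]; det(A-λI) = λ^2 - 2λ + 10.
λ = 1 ± 3i: positive real part.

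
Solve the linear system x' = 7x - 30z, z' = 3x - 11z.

Coefficient matrix A = [[7, -30], [3, -11]].
Characteristic polynomial det(A - λI) = λ^2 + 4λ + 13 = 0.
Eigenvalues λ = -2 ± 3i (complex conjugate pair).
For λ=-2+3i: an eigenvector is (-3,-1) - i(1,0) = (-3 - i, -1).
A real fundamental pair from Re and Im of e^((-2+3i)t)v: X_1 = e^(-2t)(cos(3t)·(-3,-1) + sin(3t)·(1,0)), X_2 = e^(-2t)(sin(3t)·(-3,-1) - cos(3t)·(1,0)).
General solution: C_1X_1 + C_2X_2.

x(t) = C_1e^(-2t)sin(3t) - 3C_1e^(-2t)cos(3t) - 3C_2e^(-2t)sin(3t) - C_2e^(-2t)cos(3t), z(t) = -C_1e^(-2t)cos(3t) - C_2e^(-2t)sin(3t)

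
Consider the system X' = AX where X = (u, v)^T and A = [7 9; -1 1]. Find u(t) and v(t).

Coefficient matrix A = [[7, 9], [-1, 1]].
Characteristic polynomial det(A - λI) = λ^2 - 8λ + 16 = 0.
Single eigenvalue λ = 4 with algebraic multiplicity 2.
Eigenvector v = (3,-1); generalized eigenvector w with (A-λI)w=v is (-2,1).
General solution: e^(4t)[K_1·v + K_2·(t·v + w)].

u(t) = 3K_1e^(4t) + 3K_2te^(4t) - 2K_2e^(4t), v(t) = -K_1e^(4t) - K_2te^(4t) + K_2e^(4t)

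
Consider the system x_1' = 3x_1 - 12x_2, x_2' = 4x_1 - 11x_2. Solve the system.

x_1(t) = 3C_1e^(-5t) + 2C_2e^(-3t), x_2(t) = 2C_1e^(-5t) + C_2e^(-3t)

Coefficient matrix A = [[3, -12], [4, -11]].
Characteristic polynomial det(A - λI) = λ^2 + 8λ + 15 = 0.
Eigenvalues λ = -5, -3.
For λ=-5: (A-λI) row 1 is [8, -12], so an eigenvector is (3, 2).
For λ=-3: (A-λI) row 1 is [6, -12], so an eigenvector is (2, 1).
General solution: C_1e^(-5t)(3,2) + C_2e^(-3t)(2,1).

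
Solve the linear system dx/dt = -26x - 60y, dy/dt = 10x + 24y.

x(t) = 2K_1e^(4t) + 3K_2e^(-6t), y(t) = -K_1e^(4t) - K_2e^(-6t)

Coefficient matrix A = [[-26, -60], [10, 24]].
Characteristic polynomial det(A - λI) = λ^2 + 2λ - 24 = 0.
Eigenvalues λ = 4, -6.
For λ=4: (A-λI) row 1 is [-30, -60], so an eigenvector is (2, -1).
For λ=-6: (A-λI) row 1 is [-20, -60], so an eigenvector is (3, -1).
General solution: K_1e^(4t)(2,-1) + K_2e^(-6t)(3,-1).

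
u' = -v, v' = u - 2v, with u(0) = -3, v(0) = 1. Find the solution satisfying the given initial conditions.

Coefficient matrix A = [[0, -1], [1, -2]].
Characteristic polynomial det(A - λI) = λ^2 + 2λ + 1 = 0.
Single eigenvalue λ = -1 with algebraic multiplicity 2.
Eigenvector v = (-1,-1); generalized eigenvector w with (A-λI)w=v is (-3,-2).
General solution: e^(-t)[K_1·v + K_2·(t·v + w)].
Applying u(0)=-3, v(0)=1 gives K_1=-9, K_2=4.

u(t) = -4te^(-t) - 3e^(-t), v(t) = -4te^(-t) + e^(-t)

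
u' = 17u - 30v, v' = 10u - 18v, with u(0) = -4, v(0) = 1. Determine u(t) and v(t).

Coefficient matrix A = [[17, -30], [10, -18]].
Characteristic polynomial det(A - λI) = λ^2 + λ - 6 = 0.
Eigenvalues λ = 2, -3.
For λ=2: (A-λI) row 1 is [15, -30], so an eigenvector is (-2, -1).
For λ=-3: (A-λI) row 1 is [20, -30], so an eigenvector is (-3, -2).
General solution: c_1e^(2t)(-2,-1) + c_2e^(-3t)(-3,-2).
Applying u(0)=-4, v(0)=1 gives c_1=11, c_2=-6.

u(t) = -22e^(2t) + 18e^(-3t), v(t) = -11e^(2t) + 12e^(-3t)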